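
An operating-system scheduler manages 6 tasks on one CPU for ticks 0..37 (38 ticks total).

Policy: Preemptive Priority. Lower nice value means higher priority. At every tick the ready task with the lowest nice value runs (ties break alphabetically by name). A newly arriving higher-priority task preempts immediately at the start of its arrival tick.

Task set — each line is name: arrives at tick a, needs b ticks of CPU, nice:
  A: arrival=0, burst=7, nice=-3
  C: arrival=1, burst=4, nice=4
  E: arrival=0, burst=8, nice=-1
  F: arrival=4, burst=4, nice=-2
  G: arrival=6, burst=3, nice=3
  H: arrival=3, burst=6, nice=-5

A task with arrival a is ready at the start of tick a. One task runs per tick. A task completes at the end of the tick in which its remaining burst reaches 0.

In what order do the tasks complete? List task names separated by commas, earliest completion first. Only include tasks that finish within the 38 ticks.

t=0: ready={A,E} → run A
t=1: ready={A,C,E} → run A
t=2: ready={A,C,E} → run A
t=3: ready={A,C,E,H} → run H
t=4: ready={A,C,E,F,H} → run H
t=5: ready={A,C,E,F,H} → run H
t=6: ready={A,C,E,F,G,H} → run H
t=7: ready={A,C,E,F,G,H} → run H
t=8: ready={A,C,E,F,G,H} → run H
t=9: ready={A,C,E,F,G} → run A
t=10: ready={A,C,E,F,G} → run A
t=11: ready={A,C,E,F,G} → run A
t=12: ready={A,C,E,F,G} → run A
t=13: ready={C,E,F,G} → run F
t=14: ready={C,E,F,G} → run F
t=15: ready={C,E,F,G} → run F
t=16: ready={C,E,F,G} → run F
t=17: ready={C,E,G} → run E
t=18: ready={C,E,G} → run E
t=19: ready={C,E,G} → run E
t=20: ready={C,E,G} → run E
t=21: ready={C,E,G} → run E
t=22: ready={C,E,G} → run E
t=23: ready={C,E,G} → run E
t=24: ready={C,E,G} → run E
t=25: ready={C,G} → run G
t=26: ready={C,G} → run G
t=27: ready={C,G} → run G
t=28: ready={C} → run C
t=29: ready={C} → run C
t=30: ready={C} → run C
t=31: ready={C} → run C
t=32: (idle)
t=33: (idle)
t=34: (idle)
t=35: (idle)
t=36: (idle)
t=37: (idle)

completion order = H, A, F, E, G, C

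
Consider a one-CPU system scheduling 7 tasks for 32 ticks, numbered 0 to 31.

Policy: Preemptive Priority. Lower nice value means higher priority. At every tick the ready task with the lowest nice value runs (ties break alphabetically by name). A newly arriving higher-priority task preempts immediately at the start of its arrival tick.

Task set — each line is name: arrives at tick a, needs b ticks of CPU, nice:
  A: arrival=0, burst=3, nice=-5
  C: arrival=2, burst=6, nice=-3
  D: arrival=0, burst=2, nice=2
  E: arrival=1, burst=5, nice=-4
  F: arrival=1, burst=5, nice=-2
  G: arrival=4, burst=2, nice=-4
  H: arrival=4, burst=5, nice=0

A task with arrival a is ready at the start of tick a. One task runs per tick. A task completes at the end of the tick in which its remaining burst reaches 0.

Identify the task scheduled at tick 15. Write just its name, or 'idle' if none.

running at tick 15 = C

t=0: ready={A,D} → run A
t=1: ready={A,D,E,F} → run A
t=2: ready={A,C,D,E,F} → run A
t=3: ready={C,D,E,F} → run E
t=4: ready={C,D,E,F,G,H} → run E
t=5: ready={C,D,E,F,G,H} → run E
t=6: ready={C,D,E,F,G,H} → run E
t=7: ready={C,D,E,F,G,H} → run E
t=8: ready={C,D,F,G,H} → run G
t=9: ready={C,D,F,G,H} → run G
t=10: ready={C,D,F,H} → run C
t=11: ready={C,D,F,H} → run C
t=12: ready={C,D,F,H} → run C
t=13: ready={C,D,F,H} → run C
t=14: ready={C,D,F,H} → run C
t=15: ready={C,D,F,H} → run C
t=16: ready={D,F,H} → run F
t=17: ready={D,F,H} → run F
t=18: ready={D,F,H} → run F
t=19: ready={D,F,H} → run F
t=20: ready={D,F,H} → run F
t=21: ready={D,H} → run H
t=22: ready={D,H} → run H
t=23: ready={D,H} → run H
t=24: ready={D,H} → run H
t=25: ready={D,H} → run H
t=26: ready={D} → run D
t=27: ready={D} → run D
t=28: (idle)
t=29: (idle)
t=30: (idle)
t=31: (idle)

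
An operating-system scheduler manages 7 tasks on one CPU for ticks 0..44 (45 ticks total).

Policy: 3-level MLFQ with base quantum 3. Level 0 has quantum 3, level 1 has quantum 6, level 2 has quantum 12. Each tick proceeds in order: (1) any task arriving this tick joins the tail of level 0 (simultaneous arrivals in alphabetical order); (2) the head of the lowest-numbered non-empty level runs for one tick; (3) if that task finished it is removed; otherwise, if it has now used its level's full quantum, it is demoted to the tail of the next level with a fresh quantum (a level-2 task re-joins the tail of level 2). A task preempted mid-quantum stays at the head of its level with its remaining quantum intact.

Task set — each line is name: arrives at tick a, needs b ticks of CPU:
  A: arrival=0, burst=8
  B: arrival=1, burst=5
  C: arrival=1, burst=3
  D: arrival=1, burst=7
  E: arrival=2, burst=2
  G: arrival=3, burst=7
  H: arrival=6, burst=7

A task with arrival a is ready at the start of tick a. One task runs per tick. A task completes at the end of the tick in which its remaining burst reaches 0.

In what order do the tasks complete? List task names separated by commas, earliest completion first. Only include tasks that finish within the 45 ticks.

t=0: L0/L1/L2 = A/-/- → run A
t=1: L0/L1/L2 = ABCD/-/- → run A
t=2: L0/L1/L2 = ABCDE/-/- → run A
t=3: L0/L1/L2 = BCDEG/A/- → run B
t=4: L0/L1/L2 = BCDEG/A/- → run B
t=5: L0/L1/L2 = BCDEG/A/- → run B
t=6: L0/L1/L2 = CDEGH/AB/- → run C
t=7: L0/L1/L2 = CDEGH/AB/- → run C
t=8: L0/L1/L2 = CDEGH/AB/- → run C
t=9: L0/L1/L2 = DEGH/AB/- → run D
t=10: L0/L1/L2 = DEGH/AB/- → run D
t=11: L0/L1/L2 = DEGH/AB/- → run D
t=12: L0/L1/L2 = EGH/ABD/- → run E
t=13: L0/L1/L2 = EGH/ABD/- → run E
t=14: L0/L1/L2 = GH/ABD/- → run G
t=15: L0/L1/L2 = GH/ABD/- → run G
t=16: L0/L1/L2 = GH/ABD/- → run G
t=17: L0/L1/L2 = H/ABDG/- → run H
t=18: L0/L1/L2 = H/ABDG/- → run H
t=19: L0/L1/L2 = H/ABDG/- → run H
t=20: L0/L1/L2 = -/ABDGH/- → run A
t=21: L0/L1/L2 = -/ABDGH/- → run A
t=22: L0/L1/L2 = -/ABDGH/- → run A
t=23: L0/L1/L2 = -/ABDGH/- → run A
t=24: L0/L1/L2 = -/ABDGH/- → run A
t=25: L0/L1/L2 = -/BDGH/- → run B
t=26: L0/L1/L2 = -/BDGH/- → run B
t=27: L0/L1/L2 = -/DGH/- → run D
t=28: L0/L1/L2 = -/DGH/- → run D
t=29: L0/L1/L2 = -/DGH/- → run D
t=30: L0/L1/L2 = -/DGH/- → run D
t=31: L0/L1/L2 = -/GH/- → run G
t=32: L0/L1/L2 = -/GH/- → run G
t=33: L0/L1/L2 = -/GH/- → run G
t=34: L0/L1/L2 = -/GH/- → run G
t=35: L0/L1/L2 = -/H/- → run H
t=36: L0/L1/L2 = -/H/- → run H
t=37: L0/L1/L2 = -/H/- → run H
t=38: L0/L1/L2 = -/H/- → run H
t=39: (idle)
t=40: (idle)
t=41: (idle)
t=42: (idle)
t=43: (idle)
t=44: (idle)

completion order = C, E, A, B, D, G, H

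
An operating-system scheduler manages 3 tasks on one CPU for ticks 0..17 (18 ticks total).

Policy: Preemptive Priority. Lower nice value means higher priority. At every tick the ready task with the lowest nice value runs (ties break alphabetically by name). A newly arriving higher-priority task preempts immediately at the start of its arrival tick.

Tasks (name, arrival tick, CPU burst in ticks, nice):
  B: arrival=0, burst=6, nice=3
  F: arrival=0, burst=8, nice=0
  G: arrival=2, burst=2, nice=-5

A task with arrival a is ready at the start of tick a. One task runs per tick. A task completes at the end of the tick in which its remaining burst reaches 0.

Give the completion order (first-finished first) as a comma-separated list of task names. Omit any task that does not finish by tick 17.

t=0: ready={B,F} → run F
t=1: ready={B,F} → run F
t=2: ready={B,F,G} → run G
t=3: ready={B,F,G} → run G
t=4: ready={B,F} → run F
t=5: ready={B,F} → run F
t=6: ready={B,F} → run F
t=7: ready={B,F} → run F
t=8: ready={B,F} → run F
t=9: ready={B,F} → run F
t=10: ready={B} → run B
t=11: ready={B} → run B
t=12: ready={B} → run B
t=13: ready={B} → run B
t=14: ready={B} → run B
t=15: ready={B} → run B
t=16: (idle)
t=17: (idle)

completion order = G, F, B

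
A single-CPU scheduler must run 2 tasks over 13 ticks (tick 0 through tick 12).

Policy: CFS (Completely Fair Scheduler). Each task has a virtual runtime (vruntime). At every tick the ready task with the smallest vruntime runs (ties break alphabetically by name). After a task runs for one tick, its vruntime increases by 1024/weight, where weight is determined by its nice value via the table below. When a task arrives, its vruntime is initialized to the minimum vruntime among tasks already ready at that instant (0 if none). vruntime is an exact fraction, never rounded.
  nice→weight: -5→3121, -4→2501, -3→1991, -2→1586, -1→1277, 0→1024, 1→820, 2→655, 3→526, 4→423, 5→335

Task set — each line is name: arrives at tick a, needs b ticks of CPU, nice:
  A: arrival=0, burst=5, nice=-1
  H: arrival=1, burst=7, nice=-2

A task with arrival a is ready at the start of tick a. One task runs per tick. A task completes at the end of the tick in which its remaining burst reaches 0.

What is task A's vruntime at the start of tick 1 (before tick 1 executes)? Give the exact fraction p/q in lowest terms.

vruntime(A, start of tick 1) = 1024/1277

t=0: vr[A=0] → run A
t=1: vr[A=1024/1277 H=1024/1277] → run A
t=2: vr[A=2048/1277 H=1024/1277] → run H
t=3: vr[A=2048/1277 H=1465856/1012661] → run H
t=4: vr[A=2048/1277 H=2119680/1012661] → run A
t=5: vr[A=3072/1277 H=2119680/1012661] → run H
t=6: vr[A=3072/1277 H=2773504/1012661] → run A
t=7: vr[A=4096/1277 H=2773504/1012661] → run H
t=8: vr[A=4096/1277 H=3427328/1012661] → run A
t=9: vr[H=3427328/1012661] → run H
t=10: vr[H=4081152/1012661] → run H
t=11: vr[H=4734976/1012661] → run H
t=12: (idle)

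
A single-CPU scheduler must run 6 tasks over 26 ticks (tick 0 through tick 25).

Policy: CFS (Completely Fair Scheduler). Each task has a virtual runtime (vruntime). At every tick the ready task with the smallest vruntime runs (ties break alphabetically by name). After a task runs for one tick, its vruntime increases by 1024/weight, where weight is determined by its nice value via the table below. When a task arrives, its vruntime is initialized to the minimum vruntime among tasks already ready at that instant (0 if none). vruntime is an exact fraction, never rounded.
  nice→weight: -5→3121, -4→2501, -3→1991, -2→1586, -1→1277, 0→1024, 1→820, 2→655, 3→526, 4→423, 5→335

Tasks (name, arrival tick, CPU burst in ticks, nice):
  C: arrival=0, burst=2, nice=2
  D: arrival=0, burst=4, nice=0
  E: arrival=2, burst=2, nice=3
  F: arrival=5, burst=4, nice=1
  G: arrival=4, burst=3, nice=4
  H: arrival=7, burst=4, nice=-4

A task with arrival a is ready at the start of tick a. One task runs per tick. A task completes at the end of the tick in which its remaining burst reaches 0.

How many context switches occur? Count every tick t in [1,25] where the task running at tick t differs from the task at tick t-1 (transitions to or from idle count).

context switches = 16

t=0: vr[C=0 D=0] → run C
t=1: vr[C=1024/655 D=0] → run D
t=2: vr[C=1024/655 D=1 E=1] → run D
t=3: vr[C=1024/655 D=2 E=1] → run E
t=4: vr[C=1024/655 D=2 E=775/263 G=1024/655] → run C
t=5: vr[D=2 E=775/263 F=1024/655 G=1024/655] → run F
t=6: vr[D=2 E=775/263 F=15104/5371 G=1024/655] → run G
t=7: vr[D=2 E=775/263 F=15104/5371 G=1103872/277065 H=2] → run D
t=8: vr[D=3 E=775/263 F=15104/5371 G=1103872/277065 H=2] → run H
t=9: vr[D=3 E=775/263 F=15104/5371 G=1103872/277065 H=6026/2501] → run H
t=10: vr[D=3 E=775/263 F=15104/5371 G=1103872/277065 H=7050/2501] → run F
t=11: vr[D=3 E=775/263 F=109056/26855 G=1103872/277065 H=7050/2501] → run H
t=12: vr[D=3 E=775/263 F=109056/26855 G=1103872/277065 H=8074/2501] → run E
t=13: vr[D=3 F=109056/26855 G=1103872/277065 H=8074/2501] → run D
t=14: vr[F=109056/26855 G=1103872/277065 H=8074/2501] → run H
t=15: vr[F=109056/26855 G=1103872/277065] → run G
t=16: vr[F=109056/26855 G=1774592/277065] → run F
t=17: vr[F=142592/26855 G=1774592/277065] → run F
t=18: vr[G=1774592/277065] → run G
t=19: (idle)
t=20: (idle)
t=21: (idle)
t=22: (idle)
t=23: (idle)
t=24: (idle)
t=25: (idle)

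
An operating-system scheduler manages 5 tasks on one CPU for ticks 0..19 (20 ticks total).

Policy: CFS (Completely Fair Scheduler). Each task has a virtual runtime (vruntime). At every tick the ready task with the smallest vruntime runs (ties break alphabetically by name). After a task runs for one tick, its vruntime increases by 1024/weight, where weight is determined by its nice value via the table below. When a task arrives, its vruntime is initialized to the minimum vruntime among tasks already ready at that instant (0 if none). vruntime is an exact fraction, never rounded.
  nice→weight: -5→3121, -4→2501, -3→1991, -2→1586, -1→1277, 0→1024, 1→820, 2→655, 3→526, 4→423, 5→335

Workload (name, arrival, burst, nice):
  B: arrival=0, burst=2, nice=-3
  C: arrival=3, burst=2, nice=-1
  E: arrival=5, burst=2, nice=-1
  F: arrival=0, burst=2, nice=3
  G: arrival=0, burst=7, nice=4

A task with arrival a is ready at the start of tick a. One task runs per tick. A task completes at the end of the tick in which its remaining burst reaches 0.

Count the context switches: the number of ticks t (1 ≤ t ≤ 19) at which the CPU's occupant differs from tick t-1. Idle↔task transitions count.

context switches = 9

t=0: vr[B=0 F=0 G=0] → run B
t=1: vr[B=1024/1991 F=0 G=0] → run F
t=2: vr[B=1024/1991 F=512/263 G=0] → run G
t=3: vr[B=1024/1991 C=1024/1991 F=512/263 G=1024/423] → run B
t=4: vr[C=1024/1991 F=512/263 G=1024/423] → run C
t=5: vr[C=3346432/2542507 E=3346432/2542507 F=512/263 G=1024/423] → run C
t=6: vr[E=3346432/2542507 F=512/263 G=1024/423] → run E
t=7: vr[E=5385216/2542507 F=512/263 G=1024/423] → run F
t=8: vr[E=5385216/2542507 G=1024/423] → run E
t=9: vr[G=1024/423] → run G
t=10: vr[G=2048/423] → run G
t=11: vr[G=1024/141] → run G
t=12: vr[G=4096/423] → run G
t=13: vr[G=5120/423] → run G
t=14: vr[G=2048/141] → run G
t=15: (idle)
t=16: (idle)
t=17: (idle)
t=18: (idle)
t=19: (idle)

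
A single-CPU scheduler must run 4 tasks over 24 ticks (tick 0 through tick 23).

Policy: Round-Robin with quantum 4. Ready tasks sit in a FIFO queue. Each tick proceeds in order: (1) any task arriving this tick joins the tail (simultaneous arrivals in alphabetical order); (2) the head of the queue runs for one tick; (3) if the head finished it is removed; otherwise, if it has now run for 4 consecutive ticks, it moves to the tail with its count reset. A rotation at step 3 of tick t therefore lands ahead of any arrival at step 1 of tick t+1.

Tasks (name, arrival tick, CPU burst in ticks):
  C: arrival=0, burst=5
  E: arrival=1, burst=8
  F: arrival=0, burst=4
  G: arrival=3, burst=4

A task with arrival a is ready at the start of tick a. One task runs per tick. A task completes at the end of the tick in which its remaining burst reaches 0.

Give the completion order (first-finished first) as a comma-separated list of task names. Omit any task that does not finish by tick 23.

t=0: queue=[C,F] q_used=0 → run C
t=1: queue=[C,F,E] q_used=1 → run C
t=2: queue=[C,F,E] q_used=2 → run C
t=3: queue=[C,F,E,G] q_used=3 → run C
t=4: queue=[F,E,G,C] q_used=0 → run F
t=5: queue=[F,E,G,C] q_used=1 → run F
t=6: queue=[F,E,G,C] q_used=2 → run F
t=7: queue=[F,E,G,C] q_used=3 → run F
t=8: queue=[E,G,C] q_used=0 → run E
t=9: queue=[E,G,C] q_used=1 → run E
t=10: queue=[E,G,C] q_used=2 → run E
t=11: queue=[E,G,C] q_used=3 → run E
t=12: queue=[G,C,E] q_used=0 → run G
t=13: queue=[G,C,E] q_used=1 → run G
t=14: queue=[G,C,E] q_used=2 → run G
t=15: queue=[G,C,E] q_used=3 → run G
t=16: queue=[C,E] q_used=0 → run C
t=17: queue=[E] q_used=0 → run E
t=18: queue=[E] q_used=1 → run E
t=19: queue=[E] q_used=2 → run E
t=20: queue=[E] q_used=3 → run E
t=21: (idle)
t=22: (idle)
t=23: (idle)

completion order = F, G, C, E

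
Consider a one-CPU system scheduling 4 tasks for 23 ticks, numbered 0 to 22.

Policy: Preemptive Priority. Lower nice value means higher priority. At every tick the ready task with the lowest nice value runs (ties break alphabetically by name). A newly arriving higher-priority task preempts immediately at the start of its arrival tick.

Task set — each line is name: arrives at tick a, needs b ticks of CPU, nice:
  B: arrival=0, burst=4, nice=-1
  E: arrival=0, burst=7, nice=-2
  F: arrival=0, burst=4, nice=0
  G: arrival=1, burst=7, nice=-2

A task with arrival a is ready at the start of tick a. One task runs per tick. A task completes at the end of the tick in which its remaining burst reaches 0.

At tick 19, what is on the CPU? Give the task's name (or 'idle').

t=0: ready={B,E,F} → run E
t=1: ready={B,E,F,G} → run E
t=2: ready={B,E,F,G} → run E
t=3: ready={B,E,F,G} → run E
t=4: ready={B,E,F,G} → run E
t=5: ready={B,E,F,G} → run E
t=6: ready={B,E,F,G} → run E
t=7: ready={B,F,G} → run G
t=8: ready={B,F,G} → run G
t=9: ready={B,F,G} → run G
t=10: ready={B,F,G} → run G
t=11: ready={B,F,G} → run G
t=12: ready={B,F,G} → run G
t=13: ready={B,F,G} → run G
t=14: ready={B,F} → run B
t=15: ready={B,F} → run B
t=16: ready={B,F} → run B
t=17: ready={B,F} → run B
t=18: ready={F} → run F
t=19: ready={F} → run F
t=20: ready={F} → run F
t=21: ready={F} → run F
t=22: (idle)

running at tick 19 = F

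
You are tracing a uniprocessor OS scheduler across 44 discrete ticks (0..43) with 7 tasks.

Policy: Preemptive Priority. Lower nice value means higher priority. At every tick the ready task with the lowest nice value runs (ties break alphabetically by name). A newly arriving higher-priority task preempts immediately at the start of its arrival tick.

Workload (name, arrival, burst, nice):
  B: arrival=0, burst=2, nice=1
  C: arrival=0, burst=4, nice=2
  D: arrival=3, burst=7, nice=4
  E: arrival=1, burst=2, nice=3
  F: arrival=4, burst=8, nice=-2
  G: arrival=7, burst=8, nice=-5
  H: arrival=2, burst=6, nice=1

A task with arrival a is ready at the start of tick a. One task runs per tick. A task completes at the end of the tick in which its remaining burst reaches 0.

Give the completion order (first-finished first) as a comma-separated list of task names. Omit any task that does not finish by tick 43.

t=0: ready={B,C} → run B
t=1: ready={B,C,E} → run B
t=2: ready={C,E,H} → run H
t=3: ready={C,D,E,H} → run H
t=4: ready={C,D,E,F,H} → run F
t=5: ready={C,D,E,F,H} → run F
t=6: ready={C,D,E,F,H} → run F
t=7: ready={C,D,E,F,G,H} → run G
t=8: ready={C,D,E,F,G,H} → run G
t=9: ready={C,D,E,F,G,H} → run G
t=10: ready={C,D,E,F,G,H} → run G
t=11: ready={C,D,E,F,G,H} → run G
t=12: ready={C,D,E,F,G,H} → run G
t=13: ready={C,D,E,F,G,H} → run G
t=14: ready={C,D,E,F,G,H} → run G
t=15: ready={C,D,E,F,H} → run F
t=16: ready={C,D,E,F,H} → run F
t=17: ready={C,D,E,F,H} → run F
t=18: ready={C,D,E,F,H} → run F
t=19: ready={C,D,E,F,H} → run F
t=20: ready={C,D,E,H} → run H
t=21: ready={C,D,E,H} → run H
t=22: ready={C,D,E,H} → run H
t=23: ready={C,D,E,H} → run H
t=24: ready={C,D,E} → run C
t=25: ready={C,D,E} → run C
t=26: ready={C,D,E} → run C
t=27: ready={C,D,E} → run C
t=28: ready={D,E} → run E
t=29: ready={D,E} → run E
t=30: ready={D} → run D
t=31: ready={D} → run D
t=32: ready={D} → run D
t=33: ready={D} → run D
t=34: ready={D} → run D
t=35: ready={D} → run D
t=36: ready={D} → run D
t=37: (idle)
t=38: (idle)
t=39: (idle)
t=40: (idle)
t=41: (idle)
t=42: (idle)
t=43: (idle)

completion order = B, G, F, H, C, E, D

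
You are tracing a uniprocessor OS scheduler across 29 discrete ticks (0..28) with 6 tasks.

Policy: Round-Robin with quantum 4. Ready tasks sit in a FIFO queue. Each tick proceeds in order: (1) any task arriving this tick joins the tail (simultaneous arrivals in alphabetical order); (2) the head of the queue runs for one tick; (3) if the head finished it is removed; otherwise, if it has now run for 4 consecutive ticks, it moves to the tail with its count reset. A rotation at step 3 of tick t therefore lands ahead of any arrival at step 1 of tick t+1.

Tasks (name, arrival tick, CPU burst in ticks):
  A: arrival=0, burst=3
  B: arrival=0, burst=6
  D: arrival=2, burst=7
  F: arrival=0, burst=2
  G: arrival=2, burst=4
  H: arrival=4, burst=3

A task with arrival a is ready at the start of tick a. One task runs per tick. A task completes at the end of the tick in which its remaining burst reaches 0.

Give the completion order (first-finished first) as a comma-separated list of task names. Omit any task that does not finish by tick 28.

completion order = A, F, G, H, B, D

t=0: queue=[A,B,F] q_used=0 → run A
t=1: queue=[A,B,F] q_used=1 → run A
t=2: queue=[A,B,F,D,G] q_used=2 → run A
t=3: queue=[B,F,D,G] q_used=0 → run B
t=4: queue=[B,F,D,G,H] q_used=1 → run B
t=5: queue=[B,F,D,G,H] q_used=2 → run B
t=6: queue=[B,F,D,G,H] q_used=3 → run B
t=7: queue=[F,D,G,H,B] q_used=0 → run F
t=8: queue=[F,D,G,H,B] q_used=1 → run F
t=9: queue=[D,G,H,B] q_used=0 → run D
t=10: queue=[D,G,H,B] q_used=1 → run D
t=11: queue=[D,G,H,B] q_used=2 → run D
t=12: queue=[D,G,H,B] q_used=3 → run D
t=13: queue=[G,H,B,D] q_used=0 → run G
t=14: queue=[G,H,B,D] q_used=1 → run G
t=15: queue=[G,H,B,D] q_used=2 → run G
t=16: queue=[G,H,B,D] q_used=3 → run G
t=17: queue=[H,B,D] q_used=0 → run H
t=18: queue=[H,B,D] q_used=1 → run H
t=19: queue=[H,B,D] q_used=2 → run H
t=20: queue=[B,D] q_used=0 → run B
t=21: queue=[B,D] q_used=1 → run B
t=22: queue=[D] q_used=0 → run D
t=23: queue=[D] q_used=1 → run D
t=24: queue=[D] q_used=2 → run D
t=25: (idle)
t=26: (idle)
t=27: (idle)
t=28: (idle)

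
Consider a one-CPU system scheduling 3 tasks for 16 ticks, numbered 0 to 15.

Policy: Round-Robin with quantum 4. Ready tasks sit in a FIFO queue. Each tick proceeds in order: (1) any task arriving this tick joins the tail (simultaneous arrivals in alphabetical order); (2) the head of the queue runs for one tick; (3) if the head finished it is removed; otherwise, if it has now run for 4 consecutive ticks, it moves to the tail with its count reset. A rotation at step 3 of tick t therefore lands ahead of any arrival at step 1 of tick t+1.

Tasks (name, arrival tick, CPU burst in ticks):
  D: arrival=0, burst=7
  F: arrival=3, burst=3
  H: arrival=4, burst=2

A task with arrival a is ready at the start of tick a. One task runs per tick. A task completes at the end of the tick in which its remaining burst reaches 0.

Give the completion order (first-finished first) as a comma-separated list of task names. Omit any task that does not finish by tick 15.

completion order = F, D, H

t=0: queue=[D] q_used=0 → run D
t=1: queue=[D] q_used=1 → run D
t=2: queue=[D] q_used=2 → run D
t=3: queue=[D,F] q_used=3 → run D
t=4: queue=[F,D,H] q_used=0 → run F
t=5: queue=[F,D,H] q_used=1 → run F
t=6: queue=[F,D,H] q_used=2 → run F
t=7: queue=[D,H] q_used=0 → run D
t=8: queue=[D,H] q_used=1 → run D
t=9: queue=[D,H] q_used=2 → run D
t=10: queue=[H] q_used=0 → run H
t=11: queue=[H] q_used=1 → run H
t=12: (idle)
t=13: (idle)
t=14: (idle)
t=15: (idle)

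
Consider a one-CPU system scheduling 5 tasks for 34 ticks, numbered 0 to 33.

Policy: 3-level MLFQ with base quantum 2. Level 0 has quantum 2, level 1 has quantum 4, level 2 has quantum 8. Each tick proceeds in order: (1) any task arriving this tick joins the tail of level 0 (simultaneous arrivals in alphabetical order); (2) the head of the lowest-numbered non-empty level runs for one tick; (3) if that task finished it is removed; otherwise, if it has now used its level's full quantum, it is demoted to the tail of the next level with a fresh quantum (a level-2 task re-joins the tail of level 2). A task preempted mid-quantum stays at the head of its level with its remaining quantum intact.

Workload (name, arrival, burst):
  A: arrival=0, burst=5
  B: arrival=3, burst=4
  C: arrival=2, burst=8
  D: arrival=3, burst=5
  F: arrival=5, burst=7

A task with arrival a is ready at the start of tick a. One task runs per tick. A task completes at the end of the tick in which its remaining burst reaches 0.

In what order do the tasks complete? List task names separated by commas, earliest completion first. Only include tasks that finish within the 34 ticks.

t=0: L0/L1/L2 = A/-/- → run A
t=1: L0/L1/L2 = A/-/- → run A
t=2: L0/L1/L2 = C/A/- → run C
t=3: L0/L1/L2 = CBD/A/- → run C
t=4: L0/L1/L2 = BD/AC/- → run B
t=5: L0/L1/L2 = BDF/AC/- → run B
t=6: L0/L1/L2 = DF/ACB/- → run D
t=7: L0/L1/L2 = DF/ACB/- → run D
t=8: L0/L1/L2 = F/ACBD/- → run F
t=9: L0/L1/L2 = F/ACBD/- → run F
t=10: L0/L1/L2 = -/ACBDF/- → run A
t=11: L0/L1/L2 = -/ACBDF/- → run A
t=12: L0/L1/L2 = -/ACBDF/- → run A
t=13: L0/L1/L2 = -/CBDF/- → run C
t=14: L0/L1/L2 = -/CBDF/- → run C
t=15: L0/L1/L2 = -/CBDF/- → run C
t=16: L0/L1/L2 = -/CBDF/- → run C
t=17: L0/L1/L2 = -/BDF/C → run B
t=18: L0/L1/L2 = -/BDF/C → run B
t=19: L0/L1/L2 = -/DF/C → run D
t=20: L0/L1/L2 = -/DF/C → run D
t=21: L0/L1/L2 = -/DF/C → run D
t=22: L0/L1/L2 = -/F/C → run F
t=23: L0/L1/L2 = -/F/C → run F
t=24: L0/L1/L2 = -/F/C → run F
t=25: L0/L1/L2 = -/F/C → run F
t=26: L0/L1/L2 = -/-/CF → run C
t=27: L0/L1/L2 = -/-/CF → run C
t=28: L0/L1/L2 = -/-/F → run F
t=29: (idle)
t=30: (idle)
t=31: (idle)
t=32: (idle)
t=33: (idle)

completion order = A, B, D, C, F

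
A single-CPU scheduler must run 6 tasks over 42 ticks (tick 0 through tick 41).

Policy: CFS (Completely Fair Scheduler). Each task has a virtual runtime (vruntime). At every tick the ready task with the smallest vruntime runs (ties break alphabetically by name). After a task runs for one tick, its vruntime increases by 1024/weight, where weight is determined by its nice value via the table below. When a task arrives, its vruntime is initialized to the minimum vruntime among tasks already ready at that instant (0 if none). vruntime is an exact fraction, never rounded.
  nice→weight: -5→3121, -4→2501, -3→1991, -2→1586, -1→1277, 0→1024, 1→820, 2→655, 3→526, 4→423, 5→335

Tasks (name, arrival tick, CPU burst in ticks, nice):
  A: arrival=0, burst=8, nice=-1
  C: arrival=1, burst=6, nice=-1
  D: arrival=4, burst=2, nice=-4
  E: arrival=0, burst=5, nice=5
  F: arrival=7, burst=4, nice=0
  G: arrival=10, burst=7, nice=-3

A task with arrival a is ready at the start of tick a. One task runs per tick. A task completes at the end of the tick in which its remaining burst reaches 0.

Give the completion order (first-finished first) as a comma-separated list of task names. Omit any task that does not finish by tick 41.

completion order = D, C, F, G, A, E

t=0: vr[A=0 E=0] → run A
t=1: vr[A=1024/1277 C=0 E=0] → run C
t=2: vr[A=1024/1277 C=1024/1277 E=0] → run E
t=3: vr[A=1024/1277 C=1024/1277 E=1024/335] → run A
t=4: vr[A=2048/1277 C=1024/1277 D=1024/1277 E=1024/335] → run C
t=5: vr[A=2048/1277 C=2048/1277 D=1024/1277 E=1024/335] → run D
t=6: vr[A=2048/1277 C=2048/1277 D=3868672/3193777 E=1024/335] → run D
t=7: vr[A=2048/1277 C=2048/1277 E=1024/335 F=2048/1277] → run A
t=8: vr[A=3072/1277 C=2048/1277 E=1024/335 F=2048/1277] → run C
t=9: vr[A=3072/1277 C=3072/1277 E=1024/335 F=2048/1277] → run F
t=10: vr[A=3072/1277 C=3072/1277 E=1024/335 F=3325/1277 G=3072/1277] → run A
t=11: vr[A=4096/1277 C=3072/1277 E=1024/335 F=3325/1277 G=3072/1277] → run C
t=12: vr[A=4096/1277 C=4096/1277 E=1024/335 F=3325/1277 G=3072/1277] → run G
t=13: vr[A=4096/1277 C=4096/1277 E=1024/335 F=3325/1277 G=7424000/2542507] → run F
t=14: vr[A=4096/1277 C=4096/1277 E=1024/335 F=4602/1277 G=7424000/2542507] → run G
t=15: vr[A=4096/1277 C=4096/1277 E=1024/335 F=4602/1277 G=8731648/2542507] → run E
t=16: vr[A=4096/1277 C=4096/1277 E=2048/335 F=4602/1277 G=8731648/2542507] → run A
t=17: vr[A=5120/1277 C=4096/1277 E=2048/335 F=4602/1277 G=8731648/2542507] → run C
t=18: vr[A=5120/1277 C=5120/1277 E=2048/335 F=4602/1277 G=8731648/2542507] → run G
t=19: vr[A=5120/1277 C=5120/1277 E=2048/335 F=4602/1277 G=10039296/2542507] → run F
t=20: vr[A=5120/1277 C=5120/1277 E=2048/335 F=5879/1277 G=10039296/2542507] → run G
t=21: vr[A=5120/1277 C=5120/1277 E=2048/335 F=5879/1277 G=11346944/2542507] → run A
t=22: vr[A=6144/1277 C=5120/1277 E=2048/335 F=5879/1277 G=11346944/2542507] → run C
t=23: vr[A=6144/1277 E=2048/335 F=5879/1277 G=11346944/2542507] → run G
t=24: vr[A=6144/1277 E=2048/335 F=5879/1277 G=12654592/2542507] → run F
t=25: vr[A=6144/1277 E=2048/335 G=12654592/2542507] → run A
t=26: vr[A=7168/1277 E=2048/335 G=12654592/2542507] → run G
t=27: vr[A=7168/1277 E=2048/335 G=13962240/2542507] → run G
t=28: vr[A=7168/1277 E=2048/335] → run A
t=29: vr[E=2048/335] → run E
t=30: vr[E=3072/335] → run E
t=31: vr[E=4096/335] → run E
t=32: (idle)
t=33: (idle)
t=34: (idle)
t=35: (idle)
t=36: (idle)
t=37: (idle)
t=38: (idle)
t=39: (idle)
t=40: (idle)
t=41: (idle)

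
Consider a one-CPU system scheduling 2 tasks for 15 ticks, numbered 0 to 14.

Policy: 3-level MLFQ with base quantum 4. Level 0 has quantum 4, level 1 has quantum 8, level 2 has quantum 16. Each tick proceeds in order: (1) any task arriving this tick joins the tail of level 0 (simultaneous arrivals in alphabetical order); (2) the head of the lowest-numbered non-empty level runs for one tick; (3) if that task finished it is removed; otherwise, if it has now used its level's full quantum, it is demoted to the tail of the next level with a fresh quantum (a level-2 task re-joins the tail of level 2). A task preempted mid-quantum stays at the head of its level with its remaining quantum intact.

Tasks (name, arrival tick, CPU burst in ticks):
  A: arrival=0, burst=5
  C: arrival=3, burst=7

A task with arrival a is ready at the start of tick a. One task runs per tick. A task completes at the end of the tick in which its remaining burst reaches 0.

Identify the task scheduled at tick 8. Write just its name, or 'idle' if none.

t=0: L0/L1/L2 = A/-/- → run A
t=1: L0/L1/L2 = A/-/- → run A
t=2: L0/L1/L2 = A/-/- → run A
t=3: L0/L1/L2 = AC/-/- → run A
t=4: L0/L1/L2 = C/A/- → run C
t=5: L0/L1/L2 = C/A/- → run C
t=6: L0/L1/L2 = C/A/- → run C
t=7: L0/L1/L2 = C/A/- → run C
t=8: L0/L1/L2 = -/AC/- → run A
t=9: L0/L1/L2 = -/C/- → run C
t=10: L0/L1/L2 = -/C/- → run C
t=11: L0/L1/L2 = -/C/- → run C
t=12: (idle)
t=13: (idle)
t=14: (idle)

running at tick 8 = A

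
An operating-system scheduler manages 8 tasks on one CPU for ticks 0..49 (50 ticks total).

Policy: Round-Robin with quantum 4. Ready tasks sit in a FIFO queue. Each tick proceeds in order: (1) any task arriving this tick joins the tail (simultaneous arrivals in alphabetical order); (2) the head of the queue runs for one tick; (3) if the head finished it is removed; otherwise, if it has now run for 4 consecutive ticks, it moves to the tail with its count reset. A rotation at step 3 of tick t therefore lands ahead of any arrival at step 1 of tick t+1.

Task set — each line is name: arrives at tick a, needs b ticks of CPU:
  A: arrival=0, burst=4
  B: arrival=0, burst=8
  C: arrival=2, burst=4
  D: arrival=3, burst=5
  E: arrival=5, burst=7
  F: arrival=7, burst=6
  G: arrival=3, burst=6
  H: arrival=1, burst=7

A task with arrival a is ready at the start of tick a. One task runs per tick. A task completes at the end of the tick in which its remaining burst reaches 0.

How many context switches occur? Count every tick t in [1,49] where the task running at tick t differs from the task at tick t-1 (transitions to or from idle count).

t=0: queue=[A,B] q_used=0 → run A
t=1: queue=[A,B,H] q_used=1 → run A
t=2: queue=[A,B,H,C] q_used=2 → run A
t=3: queue=[A,B,H,C,D,G] q_used=3 → run A
t=4: queue=[B,H,C,D,G] q_used=0 → run B
t=5: queue=[B,H,C,D,G,E] q_used=1 → run B
t=6: queue=[B,H,C,D,G,E] q_used=2 → run B
t=7: queue=[B,H,C,D,G,E,F] q_used=3 → run B
t=8: queue=[H,C,D,G,E,F,B] q_used=0 → run H
t=9: queue=[H,C,D,G,E,F,B] q_used=1 → run H
t=10: queue=[H,C,D,G,E,F,B] q_used=2 → run H
t=11: queue=[H,C,D,G,E,F,B] q_used=3 → run H
t=12: queue=[C,D,G,E,F,B,H] q_used=0 → run C
t=13: queue=[C,D,G,E,F,B,H] q_used=1 → run C
t=14: queue=[C,D,G,E,F,B,H] q_used=2 → run C
t=15: queue=[C,D,G,E,F,B,H] q_used=3 → run C
t=16: queue=[D,G,E,F,B,H] q_used=0 → run D
t=17: queue=[D,G,E,F,B,H] q_used=1 → run D
t=18: queue=[D,G,E,F,B,H] q_used=2 → run D
t=19: queue=[D,G,E,F,B,H] q_used=3 → run D
t=20: queue=[G,E,F,B,H,D] q_used=0 → run G
t=21: queue=[G,E,F,B,H,D] q_used=1 → run G
t=22: queue=[G,E,F,B,H,D] q_used=2 → run G
t=23: queue=[G,E,F,B,H,D] q_used=3 → run G
t=24: queue=[E,F,B,H,D,G] q_used=0 → run E
t=25: queue=[E,F,B,H,D,G] q_used=1 → run E
t=26: queue=[E,F,B,H,D,G] q_used=2 → run E
t=27: queue=[E,F,B,H,D,G] q_used=3 → run E
t=28: queue=[F,B,H,D,G,E] q_used=0 → run F
t=29: queue=[F,B,H,D,G,E] q_used=1 → run F
t=30: queue=[F,B,H,D,G,E] q_used=2 → run F
t=31: queue=[F,B,H,D,G,E] q_used=3 → run F
t=32: queue=[B,H,D,G,E,F] q_used=0 → run B
t=33: queue=[B,H,D,G,E,F] q_used=1 → run B
t=34: queue=[B,H,D,G,E,F] q_used=2 → run B
t=35: queue=[B,H,D,G,E,F] q_used=3 → run B
t=36: queue=[H,D,G,E,F] q_used=0 → run H
t=37: queue=[H,D,G,E,F] q_used=1 → run H
t=38: queue=[H,D,G,E,F] q_used=2 → run H
t=39: queue=[D,G,E,F] q_used=0 → run D
t=40: queue=[G,E,F] q_used=0 → run G
t=41: queue=[G,E,F] q_used=1 → run G
t=42: queue=[E,F] q_used=0 → run E
t=43: queue=[E,F] q_used=1 → run E
t=44: queue=[E,F] q_used=2 → run E
t=45: queue=[F] q_used=0 → run F
t=46: queue=[F] q_used=1 → run F
t=47: (idle)
t=48: (idle)
t=49: (idle)

context switches = 14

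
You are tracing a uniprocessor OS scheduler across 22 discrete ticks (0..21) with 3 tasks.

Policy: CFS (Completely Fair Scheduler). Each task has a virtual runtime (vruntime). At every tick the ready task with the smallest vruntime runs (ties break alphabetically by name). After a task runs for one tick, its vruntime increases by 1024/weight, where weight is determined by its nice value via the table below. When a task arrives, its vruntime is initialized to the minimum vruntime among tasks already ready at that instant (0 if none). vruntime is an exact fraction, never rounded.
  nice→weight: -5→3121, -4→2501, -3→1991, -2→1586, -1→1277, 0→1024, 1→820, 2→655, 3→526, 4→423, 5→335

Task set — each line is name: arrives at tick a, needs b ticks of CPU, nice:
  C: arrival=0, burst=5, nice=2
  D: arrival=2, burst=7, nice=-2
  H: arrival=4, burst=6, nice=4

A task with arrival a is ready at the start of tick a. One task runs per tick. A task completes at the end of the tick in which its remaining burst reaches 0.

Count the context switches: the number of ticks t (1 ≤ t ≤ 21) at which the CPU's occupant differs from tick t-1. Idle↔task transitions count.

context switches = 10

t=0: vr[C=0] → run C
t=1: vr[C=1024/655] → run C
t=2: vr[C=2048/655 D=2048/655] → run C
t=3: vr[C=3072/655 D=2048/655] → run D
t=4: vr[C=3072/655 D=1959424/519415 H=1959424/519415] → run D
t=5: vr[C=3072/655 D=2294784/519415 H=1959424/519415] → run H
t=6: vr[C=3072/655 D=2294784/519415 H=1360717312/219712545] → run D
t=7: vr[C=3072/655 D=2630144/519415 H=1360717312/219712545] → run C
t=8: vr[C=4096/655 D=2630144/519415 H=1360717312/219712545] → run D
t=9: vr[C=4096/655 D=2965504/519415 H=1360717312/219712545] → run D
t=10: vr[C=4096/655 D=3300864/519415 H=1360717312/219712545] → run H
t=11: vr[C=4096/655 D=3300864/519415 H=1892598272/219712545] → run C
t=12: vr[D=3300864/519415 H=1892598272/219712545] → run D
t=13: vr[D=3636224/519415 H=1892598272/219712545] → run D
t=14: vr[H=1892598272/219712545] → run H
t=15: vr[H=808159744/73237515] → run H
t=16: vr[H=2956360192/219712545] → run H
t=17: vr[H=3488241152/219712545] → run H
t=18: (idle)
t=19: (idle)
t=20: (idle)
t=21: (idle)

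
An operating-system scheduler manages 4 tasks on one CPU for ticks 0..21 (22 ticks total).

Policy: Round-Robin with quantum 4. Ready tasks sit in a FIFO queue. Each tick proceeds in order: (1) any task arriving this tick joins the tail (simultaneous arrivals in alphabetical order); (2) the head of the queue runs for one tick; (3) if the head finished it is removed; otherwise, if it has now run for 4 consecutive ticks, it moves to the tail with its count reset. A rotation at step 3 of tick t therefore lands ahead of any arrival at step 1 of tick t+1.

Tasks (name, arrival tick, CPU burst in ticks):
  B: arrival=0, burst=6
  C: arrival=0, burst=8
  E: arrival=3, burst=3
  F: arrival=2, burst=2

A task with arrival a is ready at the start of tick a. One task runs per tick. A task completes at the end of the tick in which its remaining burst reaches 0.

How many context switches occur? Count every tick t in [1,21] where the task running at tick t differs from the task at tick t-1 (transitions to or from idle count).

t=0: queue=[B,C] q_used=0 → run B
t=1: queue=[B,C] q_used=1 → run B
t=2: queue=[B,C,F] q_used=2 → run B
t=3: queue=[B,C,F,E] q_used=3 → run B
t=4: queue=[C,F,E,B] q_used=0 → run C
t=5: queue=[C,F,E,B] q_used=1 → run C
t=6: queue=[C,F,E,B] q_used=2 → run C
t=7: queue=[C,F,E,B] q_used=3 → run C
t=8: queue=[F,E,B,C] q_used=0 → run F
t=9: queue=[F,E,B,C] q_used=1 → run F
t=10: queue=[E,B,C] q_used=0 → run E
t=11: queue=[E,B,C] q_used=1 → run E
t=12: queue=[E,B,C] q_used=2 → run E
t=13: queue=[B,C] q_used=0 → run B
t=14: queue=[B,C] q_used=1 → run B
t=15: queue=[C] q_used=0 → run C
t=16: queue=[C] q_used=1 → run C
t=17: queue=[C] q_used=2 → run C
t=18: queue=[C] q_used=3 → run C
t=19: (idle)
t=20: (idle)
t=21: (idle)

context switches = 6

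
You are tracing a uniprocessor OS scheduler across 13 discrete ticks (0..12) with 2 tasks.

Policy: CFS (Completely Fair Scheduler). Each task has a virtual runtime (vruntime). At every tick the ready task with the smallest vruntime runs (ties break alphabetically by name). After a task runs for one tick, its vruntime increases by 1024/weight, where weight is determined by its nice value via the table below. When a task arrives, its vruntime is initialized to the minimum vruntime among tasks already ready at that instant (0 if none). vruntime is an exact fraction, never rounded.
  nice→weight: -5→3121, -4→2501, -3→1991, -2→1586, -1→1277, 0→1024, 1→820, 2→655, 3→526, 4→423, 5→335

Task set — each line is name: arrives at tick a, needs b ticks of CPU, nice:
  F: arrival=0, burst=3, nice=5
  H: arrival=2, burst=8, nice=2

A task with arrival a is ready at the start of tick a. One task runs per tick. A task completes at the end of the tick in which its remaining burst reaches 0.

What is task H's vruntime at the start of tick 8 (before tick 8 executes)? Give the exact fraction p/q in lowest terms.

t=0: vr[F=0] → run F
t=1: vr[F=1024/335] → run F
t=2: vr[F=2048/335 H=2048/335] → run F
t=3: vr[H=2048/335] → run H
t=4: vr[H=336896/43885] → run H
t=5: vr[H=405504/43885] → run H
t=6: vr[H=474112/43885] → run H
t=7: vr[H=108544/8777] → run H
t=8: vr[H=611328/43885] → run H
t=9: vr[H=679936/43885] → run H
t=10: vr[H=748544/43885] → run H
t=11: (idle)
t=12: (idle)

vruntime(H, start of tick 8) = 611328/43885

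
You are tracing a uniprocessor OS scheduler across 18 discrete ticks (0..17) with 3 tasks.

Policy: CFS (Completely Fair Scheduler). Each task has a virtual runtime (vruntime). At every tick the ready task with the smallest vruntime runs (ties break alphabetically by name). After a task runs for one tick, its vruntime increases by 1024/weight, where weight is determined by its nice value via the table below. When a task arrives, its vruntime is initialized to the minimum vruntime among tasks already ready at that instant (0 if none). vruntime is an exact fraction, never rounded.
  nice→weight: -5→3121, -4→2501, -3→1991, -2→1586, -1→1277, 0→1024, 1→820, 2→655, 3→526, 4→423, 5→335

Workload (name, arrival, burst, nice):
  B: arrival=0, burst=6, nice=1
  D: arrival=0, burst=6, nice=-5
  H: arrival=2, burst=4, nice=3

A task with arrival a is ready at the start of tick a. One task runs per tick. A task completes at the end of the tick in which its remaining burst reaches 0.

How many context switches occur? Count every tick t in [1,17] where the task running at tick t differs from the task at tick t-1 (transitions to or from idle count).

t=0: vr[B=0 D=0] → run B
t=1: vr[B=256/205 D=0] → run D
t=2: vr[B=256/205 D=1024/3121 H=1024/3121] → run D
t=3: vr[B=256/205 D=2048/3121 H=1024/3121] → run H
t=4: vr[B=256/205 D=2048/3121 H=1867264/820823] → run D
t=5: vr[B=256/205 D=3072/3121 H=1867264/820823] → run D
t=6: vr[B=256/205 D=4096/3121 H=1867264/820823] → run B
t=7: vr[B=512/205 D=4096/3121 H=1867264/820823] → run D
t=8: vr[B=512/205 D=5120/3121 H=1867264/820823] → run D
t=9: vr[B=512/205 H=1867264/820823] → run H
t=10: vr[B=512/205 H=3465216/820823] → run B
t=11: vr[B=768/205 H=3465216/820823] → run B
t=12: vr[B=1024/205 H=3465216/820823] → run H
t=13: vr[B=1024/205 H=5063168/820823] → run B
t=14: vr[B=256/41 H=5063168/820823] → run H
t=15: vr[B=256/41] → run B
t=16: (idle)
t=17: (idle)

context switches = 12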